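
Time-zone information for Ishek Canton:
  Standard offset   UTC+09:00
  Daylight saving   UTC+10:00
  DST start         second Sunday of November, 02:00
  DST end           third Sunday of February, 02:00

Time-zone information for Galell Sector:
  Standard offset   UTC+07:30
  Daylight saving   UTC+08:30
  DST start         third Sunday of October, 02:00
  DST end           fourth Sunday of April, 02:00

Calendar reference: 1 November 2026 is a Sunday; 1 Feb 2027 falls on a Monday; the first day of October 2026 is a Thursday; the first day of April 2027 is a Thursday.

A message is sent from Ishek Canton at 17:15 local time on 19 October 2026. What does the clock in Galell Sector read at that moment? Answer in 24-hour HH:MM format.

16:45

1 November 2026 is a Sunday, so the first Sunday is November 1 and the second is November 8.
1 February 2027 is a Monday, so the first Sunday is February 7 and the third is February 21.
19 October 2026 does not fall between 8 November 2026 and 21 February 2027, so daylight saving is not in effect and Ishek Canton is at UTC+09:00.
17:15 Ishek Canton − 9h = 08:15 UTC.
1 October 2026 is a Thursday, so the first Sunday is October 4 and the third is October 18.
1 April 2027 is a Thursday, so the first Sunday is April 4 and the fourth is April 25.
At the standard offset (UTC+07:30), 08:15 UTC + 7h30m = 15:45 Galell Sector standard time.
The standard-time date in Galell Sector, 19 October 2026, lies within the daylight-saving period (18 October 2026 – 25 April 2027), so Galell Sector is on daylight time, UTC+08:30.
08:15 UTC + 8h30m = 16:45 Galell Sector.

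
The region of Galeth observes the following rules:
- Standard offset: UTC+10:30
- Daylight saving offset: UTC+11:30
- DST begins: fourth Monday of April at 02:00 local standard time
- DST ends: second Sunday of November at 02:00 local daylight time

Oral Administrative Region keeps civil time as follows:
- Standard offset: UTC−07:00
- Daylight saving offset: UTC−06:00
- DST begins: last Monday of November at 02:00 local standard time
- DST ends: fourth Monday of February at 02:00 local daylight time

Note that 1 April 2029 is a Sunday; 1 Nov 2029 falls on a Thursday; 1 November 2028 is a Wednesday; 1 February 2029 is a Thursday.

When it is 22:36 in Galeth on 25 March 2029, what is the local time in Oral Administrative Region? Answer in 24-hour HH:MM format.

1 April 2029 is a Sunday, so the first Monday is April 2 and the fourth is April 23.
1 November 2029 is a Thursday, so the first Sunday is November 4 and the second is November 11.
25 March 2029 is outside the daylight-saving period (23 April – 11 November), so Galeth is on standard time, UTC+10:30.
22:36 Galeth − 10h30m = 12:06 UTC.
1 November 2028 is a Wednesday, so Mondays fall on 6, 13, 20, 27; the last is November 27.
1 February 2029 is a Thursday, so the first Monday is February 5 and the fourth is February 26.
At the standard offset (UTC−07:00), 12:06 UTC − 7h = 05:06 Oral Administrative Region standard time.
The standard-time date in Oral Administrative Region, 25 March 2029, does not fall between 27 November 2028 and 26 February 2029, so daylight saving is not in effect and Oral Administrative Region is at UTC−07:00.
12:06 UTC − 7h = 05:06 Oral Administrative Region.

05:06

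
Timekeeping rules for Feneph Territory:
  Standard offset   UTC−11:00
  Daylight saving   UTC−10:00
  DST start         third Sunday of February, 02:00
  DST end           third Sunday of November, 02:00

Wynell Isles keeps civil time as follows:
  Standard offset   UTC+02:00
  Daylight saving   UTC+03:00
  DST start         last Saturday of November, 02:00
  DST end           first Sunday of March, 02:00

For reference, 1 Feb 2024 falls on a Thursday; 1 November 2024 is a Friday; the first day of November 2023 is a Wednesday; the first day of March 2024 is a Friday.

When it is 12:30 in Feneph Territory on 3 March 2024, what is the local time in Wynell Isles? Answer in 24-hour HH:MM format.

00:30

1 February 2024 is a Thursday, so the first Sunday is February 4 and the third is February 18.
1 November 2024 is a Friday, so the first Sunday is November 3 and the third is November 17.
3 March 2024 falls between 18 February and 17 November, so daylight saving is in effect and Feneph Territory is at UTC−10:00.
12:30 Feneph Territory + 10h = 22:30 UTC.
1 November 2023 is a Wednesday, so Saturdays fall on 4, 11, 18, 25; the last is November 25.
1 March 2024 is a Friday, so the first Sunday is March 3.
At the standard offset (UTC+02:00), 22:30 UTC + 2h = 00:30 Wynell Isles standard time (rolling into the next day, 4 March 2024).
The standard-time date in Wynell Isles, 4 March 2024, is outside the daylight-saving period (25 November 2023 – 3 March 2024), so Wynell Isles is on standard time, UTC+02:00.
22:30 UTC + 2h = 00:30 Wynell Isles (rolling into the next day, 4 March 2024).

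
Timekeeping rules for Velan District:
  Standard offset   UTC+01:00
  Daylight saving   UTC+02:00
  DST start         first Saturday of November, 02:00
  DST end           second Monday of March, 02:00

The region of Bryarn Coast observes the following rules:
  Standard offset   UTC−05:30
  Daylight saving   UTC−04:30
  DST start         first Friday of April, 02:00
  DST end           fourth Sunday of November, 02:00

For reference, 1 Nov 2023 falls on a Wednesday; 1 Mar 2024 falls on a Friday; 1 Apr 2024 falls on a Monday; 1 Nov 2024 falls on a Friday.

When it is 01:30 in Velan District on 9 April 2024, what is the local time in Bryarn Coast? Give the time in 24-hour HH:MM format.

20:00

1 November 2023 is a Wednesday, so the first Saturday is November 4.
1 March 2024 is a Friday, so the first Monday is March 4 and the second is March 11.
9 April 2024 is outside the daylight-saving period (4 November 2023 – 11 March 2024), so Velan District is on standard time, UTC+01:00.
01:30 Velan District − 1h = 00:30 UTC.
1 April 2024 is a Monday, so the first Friday is April 5.
1 November 2024 is a Friday, so the first Sunday is November 3 and the fourth is November 24.
At the standard offset (UTC−05:30), 00:30 UTC − 5h30m = 19:00 Bryarn Coast standard time (rolling into the previous day, 8 April 2024).
The standard-time date in Bryarn Coast, 8 April 2024, lies within the daylight-saving period (5 April – 24 November), so Bryarn Coast is on daylight time, UTC−04:30.
00:30 UTC − 4h30m = 20:00 Bryarn Coast (rolling into the previous day, 8 April 2024).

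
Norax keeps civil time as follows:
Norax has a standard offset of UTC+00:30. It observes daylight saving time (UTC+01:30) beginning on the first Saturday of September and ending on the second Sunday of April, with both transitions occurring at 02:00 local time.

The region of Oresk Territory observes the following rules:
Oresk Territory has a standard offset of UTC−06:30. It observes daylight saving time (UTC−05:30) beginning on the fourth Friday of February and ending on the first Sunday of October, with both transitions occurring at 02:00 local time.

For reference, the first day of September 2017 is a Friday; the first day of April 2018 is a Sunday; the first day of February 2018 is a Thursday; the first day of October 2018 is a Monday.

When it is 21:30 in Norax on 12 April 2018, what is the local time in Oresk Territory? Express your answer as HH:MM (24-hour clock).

1 September 2017 is a Friday, so the first Saturday is September 2.
1 April 2018 is a Sunday, so the first Sunday is April 1 and the second is April 8.
Daylight saving runs 2 September 2017 – 8 April 2018; 12 April 2018 is outside that window, so Norax is on standard time at UTC+00:30.
21:30 Norax − 0h30m = 21:00 UTC.
1 February 2018 is a Thursday, so the first Friday is February 2 and the fourth is February 23.
1 October 2018 is a Monday, so the first Sunday is October 7.
At the standard offset (UTC−06:30), 21:00 UTC − 6h30m = 14:30 Oresk Territory standard time.
The standard-time date in Oresk Territory, 12 April 2018, lies within the daylight-saving period (23 February – 7 October), so Oresk Territory is on daylight time, UTC−05:30.
21:00 UTC − 5h30m = 15:30 Oresk Territory.

15:30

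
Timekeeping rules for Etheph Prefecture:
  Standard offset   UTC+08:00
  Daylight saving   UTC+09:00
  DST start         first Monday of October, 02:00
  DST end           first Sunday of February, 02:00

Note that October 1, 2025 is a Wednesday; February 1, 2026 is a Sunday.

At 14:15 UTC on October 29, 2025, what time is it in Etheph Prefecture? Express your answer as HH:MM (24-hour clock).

23:15

1 October 2025 is a Wednesday, so the first Monday is October 6.
1 February 2026 is a Sunday, so the first Sunday is February 1.
At the standard offset (UTC+08:00), 14:15 UTC + 8h = 22:15 Etheph Prefecture standard time.
The standard-time date in Etheph Prefecture, October 29, 2025, falls between 6 October 2025 and 1 February 2026, so daylight saving is in effect and Etheph Prefecture is at UTC+09:00.
14:15 UTC + 9h = 23:15 local.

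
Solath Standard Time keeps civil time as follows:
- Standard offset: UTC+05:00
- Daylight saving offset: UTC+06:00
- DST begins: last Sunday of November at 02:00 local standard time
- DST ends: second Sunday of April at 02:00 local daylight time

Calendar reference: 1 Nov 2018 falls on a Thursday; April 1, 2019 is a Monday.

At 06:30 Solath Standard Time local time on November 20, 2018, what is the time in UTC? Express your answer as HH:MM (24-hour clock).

01:30

1 November 2018 is a Thursday, so Sundays fall on 4, 11, 18, 25; the last is November 25.
1 April 2019 is a Monday, so the first Sunday is April 7 and the second is April 14.
Daylight saving runs 25 November 2018 – 14 April 2019; November 20, 2018 is outside that window, so Solath Standard Time is on standard time at UTC+05:00.
06:30 local − 5h = 01:30 UTC.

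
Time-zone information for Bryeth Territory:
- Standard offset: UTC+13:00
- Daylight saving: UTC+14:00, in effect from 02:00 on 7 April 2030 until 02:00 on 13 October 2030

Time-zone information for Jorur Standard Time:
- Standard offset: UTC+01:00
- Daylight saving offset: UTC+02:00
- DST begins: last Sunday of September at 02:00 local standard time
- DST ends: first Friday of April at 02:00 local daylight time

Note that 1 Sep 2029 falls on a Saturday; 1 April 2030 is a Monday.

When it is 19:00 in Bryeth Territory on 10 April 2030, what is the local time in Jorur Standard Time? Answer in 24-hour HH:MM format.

06:00

10 April 2030 falls between 7 April and 13 October, so daylight saving is in effect and Bryeth Territory is at UTC+14:00.
19:00 Bryeth Territory − 14h = 05:00 UTC.
1 September 2029 is a Saturday, so Sundays fall on 2, 9, 16, 23, 30; the last is September 30.
1 April 2030 is a Monday, so the first Friday is April 5.
At the standard offset (UTC+01:00), 05:00 UTC + 1h = 06:00 Jorur Standard Time standard time.
Daylight saving runs 30 September 2029 – 5 April 2030; the standard-time date in Jorur Standard Time, 10 April 2030, is outside that window, so Jorur Standard Time is on standard time at UTC+01:00.
05:00 UTC + 1h = 06:00 Jorur Standard Time.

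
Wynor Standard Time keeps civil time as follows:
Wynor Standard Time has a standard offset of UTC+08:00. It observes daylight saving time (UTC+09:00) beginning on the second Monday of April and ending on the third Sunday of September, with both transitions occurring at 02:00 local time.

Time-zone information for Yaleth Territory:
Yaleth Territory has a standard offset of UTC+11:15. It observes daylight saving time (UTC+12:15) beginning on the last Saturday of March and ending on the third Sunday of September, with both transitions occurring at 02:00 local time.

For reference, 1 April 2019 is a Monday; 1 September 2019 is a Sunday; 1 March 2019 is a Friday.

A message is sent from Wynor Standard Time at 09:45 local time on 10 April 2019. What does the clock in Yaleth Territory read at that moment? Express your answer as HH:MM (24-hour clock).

13:00

1 April 2019 is a Monday, so the first Monday is April 1 and the second is April 8.
1 September 2019 is a Sunday, so the first Sunday is September 1 and the third is September 15.
Daylight saving runs 8 April – 15 September; 10 April 2019 is inside that window, so Wynor Standard Time is at UTC+09:00.
09:45 Wynor Standard Time − 9h = 00:45 UTC.
1 March 2019 is a Friday, so Saturdays fall on 2, 9, 16, 23, 30; the last is March 30.
1 September 2019 is a Sunday, so the first Sunday is September 1 and the third is September 15.
At the standard offset (UTC+11:15), 00:45 UTC + 11h15m = 12:00 Yaleth Territory standard time.
Daylight saving runs 30 March – 15 September; the standard-time date in Yaleth Territory, 10 April 2019, is inside that window, so Yaleth Territory is at UTC+12:15.
00:45 UTC + 12h15m = 13:00 Yaleth Territory.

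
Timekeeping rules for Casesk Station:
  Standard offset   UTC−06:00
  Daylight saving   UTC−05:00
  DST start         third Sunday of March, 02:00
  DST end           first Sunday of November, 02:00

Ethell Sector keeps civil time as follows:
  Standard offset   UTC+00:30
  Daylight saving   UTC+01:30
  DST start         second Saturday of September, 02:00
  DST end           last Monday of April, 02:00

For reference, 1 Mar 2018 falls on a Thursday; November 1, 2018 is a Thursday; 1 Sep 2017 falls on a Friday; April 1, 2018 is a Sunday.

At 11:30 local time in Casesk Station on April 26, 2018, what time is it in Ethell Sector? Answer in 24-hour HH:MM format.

1 March 2018 is a Thursday, so the first Sunday is March 4 and the third is March 18.
1 November 2018 is a Thursday, so the first Sunday is November 4.
April 26, 2018 lies within the daylight-saving period (18 March – 4 November), so Casesk Station is on daylight time, UTC−05:00.
11:30 Casesk Station + 5h = 16:30 UTC.
1 September 2017 is a Friday, so the first Saturday is September 2 and the second is September 9.
1 April 2018 is a Sunday, so Mondays fall on 2, 9, 16, 23, 30; the last is April 30.
At the standard offset (UTC+00:30), 16:30 UTC + 0h30m = 17:00 Ethell Sector standard time.
The standard-time date in Ethell Sector, April 26, 2018, falls between 9 September 2017 and 30 April 2018, so daylight saving is in effect and Ethell Sector is at UTC+01:30.
16:30 UTC + 1h30m = 18:00 Ethell Sector.

18:00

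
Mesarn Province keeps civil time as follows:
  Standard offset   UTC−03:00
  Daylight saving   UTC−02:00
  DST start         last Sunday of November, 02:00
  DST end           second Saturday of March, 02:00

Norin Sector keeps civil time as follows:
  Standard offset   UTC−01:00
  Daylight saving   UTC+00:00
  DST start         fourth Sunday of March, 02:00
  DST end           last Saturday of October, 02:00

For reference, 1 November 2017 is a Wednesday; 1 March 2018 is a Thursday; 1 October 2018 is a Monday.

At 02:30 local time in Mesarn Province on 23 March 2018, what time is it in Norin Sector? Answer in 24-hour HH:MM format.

04:30

1 November 2017 is a Wednesday, so Sundays fall on 5, 12, 19, 26; the last is November 26.
1 March 2018 is a Thursday, so the first Saturday is March 3 and the second is March 10.
23 March 2018 is outside the daylight-saving period (26 November 2017 – 10 March 2018), so Mesarn Province is on standard time, UTC−03:00.
02:30 Mesarn Province + 3h = 05:30 UTC.
1 March 2018 is a Thursday, so the first Sunday is March 4 and the fourth is March 25.
1 October 2018 is a Monday, so Saturdays fall on 6, 13, 20, 27; the last is October 27.
At the standard offset (UTC−01:00), 05:30 UTC − 1h = 04:30 Norin Sector standard time.
The standard-time date in Norin Sector, 23 March 2018, is outside the daylight-saving period (25 March – 27 October), so Norin Sector is on standard time, UTC−01:00.
05:30 UTC − 1h = 04:30 Norin Sector.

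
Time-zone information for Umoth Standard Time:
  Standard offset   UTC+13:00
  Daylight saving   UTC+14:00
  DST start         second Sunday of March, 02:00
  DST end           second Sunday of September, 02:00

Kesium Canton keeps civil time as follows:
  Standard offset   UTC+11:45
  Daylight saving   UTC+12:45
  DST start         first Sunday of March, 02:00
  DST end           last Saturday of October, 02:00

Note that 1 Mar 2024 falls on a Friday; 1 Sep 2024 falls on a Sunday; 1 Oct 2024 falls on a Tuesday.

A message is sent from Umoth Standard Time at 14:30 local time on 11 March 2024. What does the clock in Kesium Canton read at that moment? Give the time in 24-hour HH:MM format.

1 March 2024 is a Friday, so the first Sunday is March 3 and the second is March 10.
1 September 2024 is a Sunday, so the first Sunday is September 1 and the second is September 8.
11 March 2024 lies within the daylight-saving period (10 March – 8 September), so Umoth Standard Time is on daylight time, UTC+14:00.
14:30 Umoth Standard Time − 14h = 00:30 UTC.
1 March 2024 is a Friday, so the first Sunday is March 3.
1 October 2024 is a Tuesday, so Saturdays fall on 5, 12, 19, 26; the last is October 26.
At the standard offset (UTC+11:45), 00:30 UTC + 11h45m = 12:15 Kesium Canton standard time.
The standard-time date in Kesium Canton, 11 March 2024, lies within the daylight-saving period (3 March – 26 October), so Kesium Canton is on daylight time, UTC+12:45.
00:30 UTC + 12h45m = 13:15 Kesium Canton.

13:15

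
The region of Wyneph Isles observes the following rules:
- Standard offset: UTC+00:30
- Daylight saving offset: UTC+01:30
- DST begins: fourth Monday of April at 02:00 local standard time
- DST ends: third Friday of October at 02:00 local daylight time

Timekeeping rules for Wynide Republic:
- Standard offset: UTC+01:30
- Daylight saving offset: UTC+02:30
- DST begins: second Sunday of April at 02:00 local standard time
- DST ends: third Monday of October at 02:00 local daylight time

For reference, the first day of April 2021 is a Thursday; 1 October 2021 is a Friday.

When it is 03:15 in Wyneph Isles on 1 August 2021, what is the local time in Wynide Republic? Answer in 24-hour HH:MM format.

1 April 2021 is a Thursday, so the first Monday is April 5 and the fourth is April 26.
1 October 2021 is a Friday, so the first Friday is October 1 and the third is October 15.
1 August 2021 falls between 26 April and 15 October, so daylight saving is in effect and Wyneph Isles is at UTC+01:30.
03:15 Wyneph Isles − 1h30m = 01:45 UTC.
1 April 2021 is a Thursday, so the first Sunday is April 4 and the second is April 11.
1 October 2021 is a Friday, so the first Monday is October 4 and the third is October 18.
At the standard offset (UTC+01:30), 01:45 UTC + 1h30m = 03:15 Wynide Republic standard time.
The standard-time date in Wynide Republic, 1 August 2021, lies within the daylight-saving period (11 April – 18 October), so Wynide Republic is on daylight time, UTC+02:30.
01:45 UTC + 2h30m = 04:15 Wynide Republic.

04:15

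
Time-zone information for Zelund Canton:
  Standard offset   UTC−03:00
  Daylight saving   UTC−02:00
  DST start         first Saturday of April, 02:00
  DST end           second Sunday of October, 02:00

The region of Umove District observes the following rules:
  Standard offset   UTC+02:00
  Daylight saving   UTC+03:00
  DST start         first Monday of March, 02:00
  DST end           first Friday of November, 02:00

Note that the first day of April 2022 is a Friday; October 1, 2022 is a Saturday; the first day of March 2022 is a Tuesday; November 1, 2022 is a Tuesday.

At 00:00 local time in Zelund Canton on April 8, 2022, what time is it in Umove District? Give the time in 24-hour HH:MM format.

1 April 2022 is a Friday, so the first Saturday is April 2.
1 October 2022 is a Saturday, so the first Sunday is October 2 and the second is October 9.
April 8, 2022 falls between 2 April and 9 October, so daylight saving is in effect and Zelund Canton is at UTC−02:00.
00:00 Zelund Canton + 2h = 02:00 UTC.
1 March 2022 is a Tuesday, so the first Monday is March 7.
1 November 2022 is a Tuesday, so the first Friday is November 4.
At the standard offset (UTC+02:00), 02:00 UTC + 2h = 04:00 Umove District standard time.
The standard-time date in Umove District, April 8, 2022, lies within the daylight-saving period (7 March – 4 November), so Umove District is on daylight time, UTC+03:00.
02:00 UTC + 3h = 05:00 Umove District.

05:00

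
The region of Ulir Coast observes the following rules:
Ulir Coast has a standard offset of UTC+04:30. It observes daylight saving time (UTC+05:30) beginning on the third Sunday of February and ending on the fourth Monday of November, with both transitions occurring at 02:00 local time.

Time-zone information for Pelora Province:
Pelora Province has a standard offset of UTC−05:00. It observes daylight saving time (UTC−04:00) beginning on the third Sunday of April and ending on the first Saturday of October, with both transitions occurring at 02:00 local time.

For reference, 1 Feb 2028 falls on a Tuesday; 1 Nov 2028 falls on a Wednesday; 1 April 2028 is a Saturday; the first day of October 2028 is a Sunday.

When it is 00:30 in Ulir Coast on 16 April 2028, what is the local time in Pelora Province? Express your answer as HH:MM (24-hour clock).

14:00

1 February 2028 is a Tuesday, so the first Sunday is February 6 and the third is February 20.
1 November 2028 is a Wednesday, so the first Monday is November 6 and the fourth is November 27.
16 April 2028 falls between 20 February and 27 November, so daylight saving is in effect and Ulir Coast is at UTC+05:30.
00:30 Ulir Coast − 5h30m = 19:00 UTC (rolling into the previous day, 15 April 2028).
1 April 2028 is a Saturday, so the first Sunday is April 2 and the third is April 16.
1 October 2028 is a Sunday, so the first Saturday is October 7.
At the standard offset (UTC−05:00), 19:00 UTC − 5h = 14:00 Pelora Province standard time.
The standard-time date in Pelora Province, 15 April 2028, is outside the daylight-saving period (16 April – 7 October), so Pelora Province is on standard time, UTC−05:00.
19:00 UTC − 5h = 14:00 Pelora Province.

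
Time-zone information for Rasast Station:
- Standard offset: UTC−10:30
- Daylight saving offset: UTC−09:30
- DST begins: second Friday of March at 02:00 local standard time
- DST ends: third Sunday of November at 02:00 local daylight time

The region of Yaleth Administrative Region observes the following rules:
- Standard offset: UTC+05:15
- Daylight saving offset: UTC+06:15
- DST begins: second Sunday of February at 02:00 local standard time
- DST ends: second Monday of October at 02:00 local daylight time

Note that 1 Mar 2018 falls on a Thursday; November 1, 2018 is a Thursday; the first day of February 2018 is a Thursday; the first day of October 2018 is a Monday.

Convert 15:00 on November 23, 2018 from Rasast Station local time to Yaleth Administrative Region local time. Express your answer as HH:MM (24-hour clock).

1 March 2018 is a Thursday, so the first Friday is March 2 and the second is March 9.
1 November 2018 is a Thursday, so the first Sunday is November 4 and the third is November 18.
Daylight saving runs 9 March – 18 November; November 23, 2018 is outside that window, so Rasast Station is on standard time at UTC−10:30.
15:00 Rasast Station + 10h30m = 01:30 UTC (rolling into the next day, 24 November 2018).
1 February 2018 is a Thursday, so the first Sunday is February 4 and the second is February 11.
1 October 2018 is a Monday, so the first Monday is October 1 and the second is October 8.
At the standard offset (UTC+05:15), 01:30 UTC + 5h15m = 06:45 Yaleth Administrative Region standard time.
The standard-time date in Yaleth Administrative Region, November 24, 2018, is outside the daylight-saving period (11 February – 8 October), so Yaleth Administrative Region is on standard time, UTC+05:15.
01:30 UTC + 5h15m = 06:45 Yaleth Administrative Region.

06:45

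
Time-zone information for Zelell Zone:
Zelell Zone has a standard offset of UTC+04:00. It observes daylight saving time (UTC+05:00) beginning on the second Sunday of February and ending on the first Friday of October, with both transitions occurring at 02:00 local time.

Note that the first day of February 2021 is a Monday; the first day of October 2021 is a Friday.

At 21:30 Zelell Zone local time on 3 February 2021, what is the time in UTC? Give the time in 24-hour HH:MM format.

17:30

1 February 2021 is a Monday, so the first Sunday is February 7 and the second is February 14.
1 October 2021 is a Friday, so the first Friday is October 1.
3 February 2021 does not fall between 14 February and 1 October, so daylight saving is not in effect and Zelell Zone is at UTC+04:00.
21:30 local − 4h = 17:30 UTC.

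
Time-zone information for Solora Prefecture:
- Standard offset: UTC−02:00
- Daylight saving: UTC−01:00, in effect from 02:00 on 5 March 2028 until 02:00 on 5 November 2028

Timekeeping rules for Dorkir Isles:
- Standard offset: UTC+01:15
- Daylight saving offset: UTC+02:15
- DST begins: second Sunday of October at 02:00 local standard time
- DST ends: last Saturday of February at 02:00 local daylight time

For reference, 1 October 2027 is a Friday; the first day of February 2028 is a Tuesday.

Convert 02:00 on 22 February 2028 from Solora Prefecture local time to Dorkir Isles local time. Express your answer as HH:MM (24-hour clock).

06:15

22 February 2028 does not fall between 5 March and 5 November, so daylight saving is not in effect and Solora Prefecture is at UTC−02:00.
02:00 Solora Prefecture + 2h = 04:00 UTC.
1 October 2027 is a Friday, so the first Sunday is October 3 and the second is October 10.
1 February 2028 is a Tuesday, so Saturdays fall on 5, 12, 19, 26; the last is February 26.
At the standard offset (UTC+01:15), 04:00 UTC + 1h15m = 05:15 Dorkir Isles standard time.
Daylight saving runs 10 October 2027 – 26 February 2028; the standard-time date in Dorkir Isles, 22 February 2028, is inside that window, so Dorkir Isles is at UTC+02:15.
04:00 UTC + 2h15m = 06:15 Dorkir Isles.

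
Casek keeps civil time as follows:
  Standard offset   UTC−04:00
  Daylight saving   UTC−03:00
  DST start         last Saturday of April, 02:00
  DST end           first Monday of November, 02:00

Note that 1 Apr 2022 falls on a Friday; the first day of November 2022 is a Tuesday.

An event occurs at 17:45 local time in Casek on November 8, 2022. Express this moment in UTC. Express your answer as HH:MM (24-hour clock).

1 April 2022 is a Friday, so Saturdays fall on 2, 9, 16, 23, 30; the last is April 30.
1 November 2022 is a Tuesday, so the first Monday is November 7.
November 8, 2022 does not fall between 30 April and 7 November, so daylight saving is not in effect and Casek is at UTC−04:00.
17:45 local + 4h = 21:45 UTC.

21:45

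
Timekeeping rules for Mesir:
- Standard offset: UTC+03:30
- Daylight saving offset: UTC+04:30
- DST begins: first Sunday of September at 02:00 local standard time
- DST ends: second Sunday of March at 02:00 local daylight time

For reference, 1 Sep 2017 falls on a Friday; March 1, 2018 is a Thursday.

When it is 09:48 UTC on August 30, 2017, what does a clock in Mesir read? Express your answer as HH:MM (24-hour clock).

1 September 2017 is a Friday, so the first Sunday is September 3.
1 March 2018 is a Thursday, so the first Sunday is March 4 and the second is March 11.
At the standard offset (UTC+03:30), 09:48 UTC + 3h30m = 13:18 Mesir standard time.
Daylight saving runs 3 September 2017 – 11 March 2018; the standard-time date in Mesir, August 30, 2017, is outside that window, so Mesir is on standard time at UTC+03:30.
09:48 UTC + 3h30m = 13:18 local.

13:18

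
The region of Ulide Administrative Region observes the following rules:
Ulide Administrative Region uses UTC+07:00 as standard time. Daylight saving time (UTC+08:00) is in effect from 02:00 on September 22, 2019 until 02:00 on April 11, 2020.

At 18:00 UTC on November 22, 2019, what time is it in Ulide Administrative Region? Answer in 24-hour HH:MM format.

At the standard offset (UTC+07:00), 18:00 UTC + 7h = 01:00 Ulide Administrative Region standard time (rolling into the next day, 23 November 2019).
Daylight saving runs 22 September 2019 – 11 April 2020; the standard-time date in Ulide Administrative Region, November 23, 2019, is inside that window, so Ulide Administrative Region is at UTC+08:00.
18:00 UTC + 8h = 02:00 local (rolling into the next day, 23 November 2019).

02:00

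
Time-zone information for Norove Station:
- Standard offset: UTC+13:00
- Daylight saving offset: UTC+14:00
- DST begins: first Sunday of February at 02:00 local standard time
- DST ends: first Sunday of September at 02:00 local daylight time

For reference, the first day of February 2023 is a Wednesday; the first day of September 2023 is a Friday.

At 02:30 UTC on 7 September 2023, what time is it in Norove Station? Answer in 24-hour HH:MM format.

1 February 2023 is a Wednesday, so the first Sunday is February 5.
1 September 2023 is a Friday, so the first Sunday is September 3.
At the standard offset (UTC+13:00), 02:30 UTC + 13h = 15:30 Norove Station standard time.
The standard-time date in Norove Station, 7 September 2023, does not fall between 5 February and 3 September, so daylight saving is not in effect and Norove Station is at UTC+13:00.
02:30 UTC + 13h = 15:30 local.

15:30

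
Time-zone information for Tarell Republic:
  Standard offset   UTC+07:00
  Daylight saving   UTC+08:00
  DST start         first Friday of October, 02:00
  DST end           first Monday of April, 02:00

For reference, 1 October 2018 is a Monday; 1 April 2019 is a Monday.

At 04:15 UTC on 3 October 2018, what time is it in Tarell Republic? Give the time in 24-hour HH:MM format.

1 October 2018 is a Monday, so the first Friday is October 5.
1 April 2019 is a Monday, so the first Monday is April 1.
At the standard offset (UTC+07:00), 04:15 UTC + 7h = 11:15 Tarell Republic standard time.
The standard-time date in Tarell Republic, 3 October 2018, is outside the daylight-saving period (5 October 2018 – 1 April 2019), so Tarell Republic is on standard time, UTC+07:00.
04:15 UTC + 7h = 11:15 local.

11:15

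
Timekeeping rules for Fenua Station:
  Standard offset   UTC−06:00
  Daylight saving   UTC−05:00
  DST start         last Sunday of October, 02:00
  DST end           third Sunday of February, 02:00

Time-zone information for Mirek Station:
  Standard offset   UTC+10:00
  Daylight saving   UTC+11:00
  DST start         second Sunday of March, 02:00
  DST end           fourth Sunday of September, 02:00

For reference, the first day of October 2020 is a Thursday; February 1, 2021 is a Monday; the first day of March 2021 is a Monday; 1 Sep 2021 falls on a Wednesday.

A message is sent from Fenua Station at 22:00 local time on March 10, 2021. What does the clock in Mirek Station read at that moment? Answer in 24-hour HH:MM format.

1 October 2020 is a Thursday, so Sundays fall on 4, 11, 18, 25; the last is October 25.
1 February 2021 is a Monday, so the first Sunday is February 7 and the third is February 21.
March 10, 2021 does not fall between 25 October 2020 and 21 February 2021, so daylight saving is not in effect and Fenua Station is at UTC−06:00.
22:00 Fenua Station + 6h = 04:00 UTC (rolling into the next day, 11 March 2021).
1 March 2021 is a Monday, so the first Sunday is March 7 and the second is March 14.
1 September 2021 is a Wednesday, so the first Sunday is September 5 and the fourth is September 26.
At the standard offset (UTC+10:00), 04:00 UTC + 10h = 14:00 Mirek Station standard time.
Daylight saving runs 14 March – 26 September; the standard-time date in Mirek Station, March 11, 2021, is outside that window, so Mirek Station is on standard time at UTC+10:00.
04:00 UTC + 10h = 14:00 Mirek Station.

14:00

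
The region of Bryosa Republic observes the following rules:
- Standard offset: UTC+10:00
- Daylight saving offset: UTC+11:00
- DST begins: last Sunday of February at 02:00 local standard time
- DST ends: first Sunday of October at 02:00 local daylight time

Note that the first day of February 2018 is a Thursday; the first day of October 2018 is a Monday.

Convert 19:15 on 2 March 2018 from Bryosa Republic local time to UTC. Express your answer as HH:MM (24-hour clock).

08:15

1 February 2018 is a Thursday, so Sundays fall on 4, 11, 18, 25; the last is February 25.
1 October 2018 is a Monday, so the first Sunday is October 7.
Daylight saving runs 25 February – 7 October; 2 March 2018 is inside that window, so Bryosa Republic is at UTC+11:00.
19:15 local − 11h = 08:15 UTC.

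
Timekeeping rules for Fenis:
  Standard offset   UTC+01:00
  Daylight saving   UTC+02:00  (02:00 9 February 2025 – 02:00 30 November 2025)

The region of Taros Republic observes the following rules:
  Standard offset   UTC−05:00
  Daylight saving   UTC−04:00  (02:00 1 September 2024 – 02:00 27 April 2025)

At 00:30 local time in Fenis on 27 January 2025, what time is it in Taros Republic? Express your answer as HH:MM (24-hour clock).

27 January 2025 does not fall between 9 February and 30 November, so daylight saving is not in effect and Fenis is at UTC+01:00.
00:30 Fenis − 1h = 23:30 UTC (rolling into the previous day, 26 January 2025).
At the standard offset (UTC−05:00), 23:30 UTC − 5h = 18:30 Taros Republic standard time.
The standard-time date in Taros Republic, 26 January 2025, lies within the daylight-saving period (1 September 2024 – 27 April 2025), so Taros Republic is on daylight time, UTC−04:00.
23:30 UTC − 4h = 19:30 Taros Republic.

19:30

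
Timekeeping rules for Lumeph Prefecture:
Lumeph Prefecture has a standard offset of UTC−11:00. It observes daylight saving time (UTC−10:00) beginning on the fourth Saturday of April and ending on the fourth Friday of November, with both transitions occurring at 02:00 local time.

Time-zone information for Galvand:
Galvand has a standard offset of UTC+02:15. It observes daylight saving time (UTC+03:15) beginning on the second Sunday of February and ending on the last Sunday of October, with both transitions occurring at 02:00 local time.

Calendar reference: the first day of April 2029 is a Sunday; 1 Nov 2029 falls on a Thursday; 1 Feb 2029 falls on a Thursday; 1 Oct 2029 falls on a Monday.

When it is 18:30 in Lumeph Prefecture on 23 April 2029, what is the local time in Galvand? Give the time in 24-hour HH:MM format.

1 April 2029 is a Sunday, so the first Saturday is April 7 and the fourth is April 28.
1 November 2029 is a Thursday, so the first Friday is November 2 and the fourth is November 23.
23 April 2029 does not fall between 28 April and 23 November, so daylight saving is not in effect and Lumeph Prefecture is at UTC−11:00.
18:30 Lumeph Prefecture + 11h = 05:30 UTC (rolling into the next day, 24 April 2029).
1 February 2029 is a Thursday, so the first Sunday is February 4 and the second is February 11.
1 October 2029 is a Monday, so Sundays fall on 7, 14, 21, 28; the last is October 28.
At the standard offset (UTC+02:15), 05:30 UTC + 2h15m = 07:45 Galvand standard time.
The standard-time date in Galvand, 24 April 2029, falls between 11 February and 28 October, so daylight saving is in effect and Galvand is at UTC+03:15.
05:30 UTC + 3h15m = 08:45 Galvand.

08:45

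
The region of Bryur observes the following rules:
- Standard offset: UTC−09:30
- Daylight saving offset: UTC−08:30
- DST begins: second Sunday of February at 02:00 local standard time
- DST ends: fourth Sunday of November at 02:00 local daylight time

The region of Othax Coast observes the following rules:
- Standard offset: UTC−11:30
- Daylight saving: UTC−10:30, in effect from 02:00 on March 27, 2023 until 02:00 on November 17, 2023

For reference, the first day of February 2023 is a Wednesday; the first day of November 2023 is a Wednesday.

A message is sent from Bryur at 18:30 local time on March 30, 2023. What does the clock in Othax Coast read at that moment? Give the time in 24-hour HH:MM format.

16:30

1 February 2023 is a Wednesday, so the first Sunday is February 5 and the second is February 12.
1 November 2023 is a Wednesday, so the first Sunday is November 5 and the fourth is November 26.
March 30, 2023 lies within the daylight-saving period (12 February – 26 November), so Bryur is on daylight time, UTC−08:30.
18:30 Bryur + 8h30m = 03:00 UTC (rolling into the next day, 31 March 2023).
At the standard offset (UTC−11:30), 03:00 UTC − 11h30m = 15:30 Othax Coast standard time (rolling into the previous day, 30 March 2023).
The standard-time date in Othax Coast, March 30, 2023, lies within the daylight-saving period (27 March – 17 November), so Othax Coast is on daylight time, UTC−10:30.
03:00 UTC − 10h30m = 16:30 Othax Coast (rolling into the previous day, 30 March 2023).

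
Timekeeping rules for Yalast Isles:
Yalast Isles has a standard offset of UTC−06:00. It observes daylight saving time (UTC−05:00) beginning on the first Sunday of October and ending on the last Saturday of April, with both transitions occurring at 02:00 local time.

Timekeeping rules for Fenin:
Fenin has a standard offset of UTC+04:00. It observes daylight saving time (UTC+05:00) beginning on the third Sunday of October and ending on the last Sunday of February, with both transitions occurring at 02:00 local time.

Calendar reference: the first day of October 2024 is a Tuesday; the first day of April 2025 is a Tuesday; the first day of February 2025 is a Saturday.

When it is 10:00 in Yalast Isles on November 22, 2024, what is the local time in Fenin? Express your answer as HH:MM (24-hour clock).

20:00

1 October 2024 is a Tuesday, so the first Sunday is October 6.
1 April 2025 is a Tuesday, so Saturdays fall on 5, 12, 19, 26; the last is April 26.
November 22, 2024 falls between 6 October 2024 and 26 April 2025, so daylight saving is in effect and Yalast Isles is at UTC−05:00.
10:00 Yalast Isles + 5h = 15:00 UTC.
1 October 2024 is a Tuesday, so the first Sunday is October 6 and the third is October 20.
1 February 2025 is a Saturday, so Sundays fall on 2, 9, 16, 23; the last is February 23.
At the standard offset (UTC+04:00), 15:00 UTC + 4h = 19:00 Fenin standard time.
The standard-time date in Fenin, November 22, 2024, lies within the daylight-saving period (20 October 2024 – 23 February 2025), so Fenin is on daylight time, UTC+05:00.
15:00 UTC + 5h = 20:00 Fenin.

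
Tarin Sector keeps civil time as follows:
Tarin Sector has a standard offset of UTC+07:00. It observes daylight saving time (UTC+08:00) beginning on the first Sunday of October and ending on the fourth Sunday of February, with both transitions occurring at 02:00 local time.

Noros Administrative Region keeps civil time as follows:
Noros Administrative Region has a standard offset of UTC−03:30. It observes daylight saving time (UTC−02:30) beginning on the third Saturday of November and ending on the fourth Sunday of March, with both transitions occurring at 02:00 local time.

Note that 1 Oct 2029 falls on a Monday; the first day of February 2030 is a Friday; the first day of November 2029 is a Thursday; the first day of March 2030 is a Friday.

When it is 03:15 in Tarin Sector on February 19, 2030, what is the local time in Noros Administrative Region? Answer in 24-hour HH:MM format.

16:45

1 October 2029 is a Monday, so the first Sunday is October 7.
1 February 2030 is a Friday, so the first Sunday is February 3 and the fourth is February 24.
Daylight saving runs 7 October 2029 – 24 February 2030; February 19, 2030 is inside that window, so Tarin Sector is at UTC+08:00.
03:15 Tarin Sector − 8h = 19:15 UTC (rolling into the previous day, 18 February 2030).
1 November 2029 is a Thursday, so the first Saturday is November 3 and the third is November 17.
1 March 2030 is a Friday, so the first Sunday is March 3 and the fourth is March 24.
At the standard offset (UTC−03:30), 19:15 UTC − 3h30m = 15:45 Noros Administrative Region standard time.
The standard-time date in Noros Administrative Region, February 18, 2030, falls between 17 November 2029 and 24 March 2030, so daylight saving is in effect and Noros Administrative Region is at UTC−02:30.
19:15 UTC − 2h30m = 16:45 Noros Administrative Region.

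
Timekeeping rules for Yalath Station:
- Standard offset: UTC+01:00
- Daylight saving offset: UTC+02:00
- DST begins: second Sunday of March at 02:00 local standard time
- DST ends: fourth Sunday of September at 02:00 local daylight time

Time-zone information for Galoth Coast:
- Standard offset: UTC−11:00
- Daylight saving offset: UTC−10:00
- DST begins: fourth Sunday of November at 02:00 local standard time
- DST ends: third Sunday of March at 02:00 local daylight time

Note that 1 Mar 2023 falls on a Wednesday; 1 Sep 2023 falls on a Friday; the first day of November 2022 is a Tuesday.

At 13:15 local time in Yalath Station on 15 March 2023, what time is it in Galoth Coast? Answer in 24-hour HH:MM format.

01:15

1 March 2023 is a Wednesday, so the first Sunday is March 5 and the second is March 12.
1 September 2023 is a Friday, so the first Sunday is September 3 and the fourth is September 24.
15 March 2023 falls between 12 March and 24 September, so daylight saving is in effect and Yalath Station is at UTC+02:00.
13:15 Yalath Station − 2h = 11:15 UTC.
1 November 2022 is a Tuesday, so the first Sunday is November 6 and the fourth is November 27.
1 March 2023 is a Wednesday, so the first Sunday is March 5 and the third is March 19.
At the standard offset (UTC−11:00), 11:15 UTC − 11h = 00:15 Galoth Coast standard time.
The standard-time date in Galoth Coast, 15 March 2023, lies within the daylight-saving period (27 November 2022 – 19 March 2023), so Galoth Coast is on daylight time, UTC−10:00.
11:15 UTC − 10h = 01:15 Galoth Coast.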